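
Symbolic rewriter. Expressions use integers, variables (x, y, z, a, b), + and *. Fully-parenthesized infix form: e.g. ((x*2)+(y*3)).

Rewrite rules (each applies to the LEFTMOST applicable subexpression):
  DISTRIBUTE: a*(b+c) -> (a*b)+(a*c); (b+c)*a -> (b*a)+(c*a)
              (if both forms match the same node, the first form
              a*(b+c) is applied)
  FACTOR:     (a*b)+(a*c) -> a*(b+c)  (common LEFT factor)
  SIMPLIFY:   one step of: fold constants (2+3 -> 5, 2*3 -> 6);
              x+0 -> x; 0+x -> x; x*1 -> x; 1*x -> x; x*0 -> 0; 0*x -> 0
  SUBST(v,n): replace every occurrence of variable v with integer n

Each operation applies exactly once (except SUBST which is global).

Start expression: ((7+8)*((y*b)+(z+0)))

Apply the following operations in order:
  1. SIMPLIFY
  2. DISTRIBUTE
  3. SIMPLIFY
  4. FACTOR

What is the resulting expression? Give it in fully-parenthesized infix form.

Answer: (15*((y*b)+z))

Derivation:
Start: ((7+8)*((y*b)+(z+0)))
Apply SIMPLIFY at L (target: (7+8)): ((7+8)*((y*b)+(z+0))) -> (15*((y*b)+(z+0)))
Apply DISTRIBUTE at root (target: (15*((y*b)+(z+0)))): (15*((y*b)+(z+0))) -> ((15*(y*b))+(15*(z+0)))
Apply SIMPLIFY at RR (target: (z+0)): ((15*(y*b))+(15*(z+0))) -> ((15*(y*b))+(15*z))
Apply FACTOR at root (target: ((15*(y*b))+(15*z))): ((15*(y*b))+(15*z)) -> (15*((y*b)+z))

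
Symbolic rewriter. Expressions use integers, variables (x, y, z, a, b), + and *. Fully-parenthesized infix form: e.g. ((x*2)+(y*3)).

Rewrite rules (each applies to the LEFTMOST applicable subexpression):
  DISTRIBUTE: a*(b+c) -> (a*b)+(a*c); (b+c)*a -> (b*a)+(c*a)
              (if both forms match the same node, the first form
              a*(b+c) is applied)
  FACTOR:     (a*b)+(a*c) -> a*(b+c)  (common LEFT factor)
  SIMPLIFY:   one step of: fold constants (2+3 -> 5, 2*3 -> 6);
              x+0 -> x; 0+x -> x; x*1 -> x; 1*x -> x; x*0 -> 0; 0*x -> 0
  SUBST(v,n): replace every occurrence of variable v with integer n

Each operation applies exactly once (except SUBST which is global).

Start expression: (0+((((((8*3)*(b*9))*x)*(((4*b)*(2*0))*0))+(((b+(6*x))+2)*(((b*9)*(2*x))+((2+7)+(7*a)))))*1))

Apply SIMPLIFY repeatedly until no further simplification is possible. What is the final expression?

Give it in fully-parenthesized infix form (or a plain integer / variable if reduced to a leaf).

Start: (0+((((((8*3)*(b*9))*x)*(((4*b)*(2*0))*0))+(((b+(6*x))+2)*(((b*9)*(2*x))+((2+7)+(7*a)))))*1))
Step 1: at root: (0+((((((8*3)*(b*9))*x)*(((4*b)*(2*0))*0))+(((b+(6*x))+2)*(((b*9)*(2*x))+((2+7)+(7*a)))))*1)) -> ((((((8*3)*(b*9))*x)*(((4*b)*(2*0))*0))+(((b+(6*x))+2)*(((b*9)*(2*x))+((2+7)+(7*a)))))*1); overall: (0+((((((8*3)*(b*9))*x)*(((4*b)*(2*0))*0))+(((b+(6*x))+2)*(((b*9)*(2*x))+((2+7)+(7*a)))))*1)) -> ((((((8*3)*(b*9))*x)*(((4*b)*(2*0))*0))+(((b+(6*x))+2)*(((b*9)*(2*x))+((2+7)+(7*a)))))*1)
Step 2: at root: ((((((8*3)*(b*9))*x)*(((4*b)*(2*0))*0))+(((b+(6*x))+2)*(((b*9)*(2*x))+((2+7)+(7*a)))))*1) -> (((((8*3)*(b*9))*x)*(((4*b)*(2*0))*0))+(((b+(6*x))+2)*(((b*9)*(2*x))+((2+7)+(7*a))))); overall: ((((((8*3)*(b*9))*x)*(((4*b)*(2*0))*0))+(((b+(6*x))+2)*(((b*9)*(2*x))+((2+7)+(7*a)))))*1) -> (((((8*3)*(b*9))*x)*(((4*b)*(2*0))*0))+(((b+(6*x))+2)*(((b*9)*(2*x))+((2+7)+(7*a)))))
Step 3: at LLLL: (8*3) -> 24; overall: (((((8*3)*(b*9))*x)*(((4*b)*(2*0))*0))+(((b+(6*x))+2)*(((b*9)*(2*x))+((2+7)+(7*a))))) -> ((((24*(b*9))*x)*(((4*b)*(2*0))*0))+(((b+(6*x))+2)*(((b*9)*(2*x))+((2+7)+(7*a)))))
Step 4: at LR: (((4*b)*(2*0))*0) -> 0; overall: ((((24*(b*9))*x)*(((4*b)*(2*0))*0))+(((b+(6*x))+2)*(((b*9)*(2*x))+((2+7)+(7*a))))) -> ((((24*(b*9))*x)*0)+(((b+(6*x))+2)*(((b*9)*(2*x))+((2+7)+(7*a)))))
Step 5: at L: (((24*(b*9))*x)*0) -> 0; overall: ((((24*(b*9))*x)*0)+(((b+(6*x))+2)*(((b*9)*(2*x))+((2+7)+(7*a))))) -> (0+(((b+(6*x))+2)*(((b*9)*(2*x))+((2+7)+(7*a)))))
Step 6: at root: (0+(((b+(6*x))+2)*(((b*9)*(2*x))+((2+7)+(7*a))))) -> (((b+(6*x))+2)*(((b*9)*(2*x))+((2+7)+(7*a)))); overall: (0+(((b+(6*x))+2)*(((b*9)*(2*x))+((2+7)+(7*a))))) -> (((b+(6*x))+2)*(((b*9)*(2*x))+((2+7)+(7*a))))
Step 7: at RRL: (2+7) -> 9; overall: (((b+(6*x))+2)*(((b*9)*(2*x))+((2+7)+(7*a)))) -> (((b+(6*x))+2)*(((b*9)*(2*x))+(9+(7*a))))
Fixed point: (((b+(6*x))+2)*(((b*9)*(2*x))+(9+(7*a))))

Answer: (((b+(6*x))+2)*(((b*9)*(2*x))+(9+(7*a))))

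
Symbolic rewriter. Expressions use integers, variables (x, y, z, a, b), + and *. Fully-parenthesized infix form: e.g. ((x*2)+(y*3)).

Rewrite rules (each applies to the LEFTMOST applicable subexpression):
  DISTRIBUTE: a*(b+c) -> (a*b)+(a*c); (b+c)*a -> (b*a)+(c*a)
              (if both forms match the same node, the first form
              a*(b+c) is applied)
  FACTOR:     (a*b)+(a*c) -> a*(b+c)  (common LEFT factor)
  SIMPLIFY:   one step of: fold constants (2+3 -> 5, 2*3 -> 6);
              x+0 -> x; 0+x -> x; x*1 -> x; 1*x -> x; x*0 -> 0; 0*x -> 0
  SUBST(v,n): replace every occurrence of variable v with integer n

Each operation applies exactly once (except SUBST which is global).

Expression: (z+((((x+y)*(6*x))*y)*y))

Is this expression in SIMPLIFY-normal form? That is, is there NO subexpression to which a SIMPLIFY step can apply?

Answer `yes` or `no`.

Answer: yes

Derivation:
Expression: (z+((((x+y)*(6*x))*y)*y))
Scanning for simplifiable subexpressions (pre-order)...
  at root: (z+((((x+y)*(6*x))*y)*y)) (not simplifiable)
  at R: ((((x+y)*(6*x))*y)*y) (not simplifiable)
  at RL: (((x+y)*(6*x))*y) (not simplifiable)
  at RLL: ((x+y)*(6*x)) (not simplifiable)
  at RLLL: (x+y) (not simplifiable)
  at RLLR: (6*x) (not simplifiable)
Result: no simplifiable subexpression found -> normal form.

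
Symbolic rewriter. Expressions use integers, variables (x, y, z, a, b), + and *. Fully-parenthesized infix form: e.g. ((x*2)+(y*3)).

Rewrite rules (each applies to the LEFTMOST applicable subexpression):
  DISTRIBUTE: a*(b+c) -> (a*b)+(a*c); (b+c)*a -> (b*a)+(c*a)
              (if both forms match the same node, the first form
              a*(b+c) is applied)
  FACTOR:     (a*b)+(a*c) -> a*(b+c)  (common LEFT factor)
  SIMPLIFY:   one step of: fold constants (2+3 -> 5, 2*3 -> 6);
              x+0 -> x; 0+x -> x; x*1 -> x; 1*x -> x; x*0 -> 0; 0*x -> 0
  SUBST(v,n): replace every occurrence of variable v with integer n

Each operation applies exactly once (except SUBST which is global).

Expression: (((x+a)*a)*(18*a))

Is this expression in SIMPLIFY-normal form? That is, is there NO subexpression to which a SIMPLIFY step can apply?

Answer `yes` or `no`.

Expression: (((x+a)*a)*(18*a))
Scanning for simplifiable subexpressions (pre-order)...
  at root: (((x+a)*a)*(18*a)) (not simplifiable)
  at L: ((x+a)*a) (not simplifiable)
  at LL: (x+a) (not simplifiable)
  at R: (18*a) (not simplifiable)
Result: no simplifiable subexpression found -> normal form.

Answer: yes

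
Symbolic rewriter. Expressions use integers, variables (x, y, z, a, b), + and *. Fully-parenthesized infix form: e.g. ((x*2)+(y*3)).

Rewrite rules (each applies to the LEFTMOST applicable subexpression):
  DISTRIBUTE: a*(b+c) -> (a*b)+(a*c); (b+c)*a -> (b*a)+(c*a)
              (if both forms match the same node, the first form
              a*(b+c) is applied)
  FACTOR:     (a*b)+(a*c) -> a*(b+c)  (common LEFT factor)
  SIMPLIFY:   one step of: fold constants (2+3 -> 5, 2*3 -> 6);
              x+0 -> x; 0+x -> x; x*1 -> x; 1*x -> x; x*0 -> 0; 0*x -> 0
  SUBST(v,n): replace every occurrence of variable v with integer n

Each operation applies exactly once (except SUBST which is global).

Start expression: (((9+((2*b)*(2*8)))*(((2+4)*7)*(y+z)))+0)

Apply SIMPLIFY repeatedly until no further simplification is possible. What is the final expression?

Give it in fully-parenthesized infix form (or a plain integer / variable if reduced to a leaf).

Start: (((9+((2*b)*(2*8)))*(((2+4)*7)*(y+z)))+0)
Step 1: at root: (((9+((2*b)*(2*8)))*(((2+4)*7)*(y+z)))+0) -> ((9+((2*b)*(2*8)))*(((2+4)*7)*(y+z))); overall: (((9+((2*b)*(2*8)))*(((2+4)*7)*(y+z)))+0) -> ((9+((2*b)*(2*8)))*(((2+4)*7)*(y+z)))
Step 2: at LRR: (2*8) -> 16; overall: ((9+((2*b)*(2*8)))*(((2+4)*7)*(y+z))) -> ((9+((2*b)*16))*(((2+4)*7)*(y+z)))
Step 3: at RLL: (2+4) -> 6; overall: ((9+((2*b)*16))*(((2+4)*7)*(y+z))) -> ((9+((2*b)*16))*((6*7)*(y+z)))
Step 4: at RL: (6*7) -> 42; overall: ((9+((2*b)*16))*((6*7)*(y+z))) -> ((9+((2*b)*16))*(42*(y+z)))
Fixed point: ((9+((2*b)*16))*(42*(y+z)))

Answer: ((9+((2*b)*16))*(42*(y+z)))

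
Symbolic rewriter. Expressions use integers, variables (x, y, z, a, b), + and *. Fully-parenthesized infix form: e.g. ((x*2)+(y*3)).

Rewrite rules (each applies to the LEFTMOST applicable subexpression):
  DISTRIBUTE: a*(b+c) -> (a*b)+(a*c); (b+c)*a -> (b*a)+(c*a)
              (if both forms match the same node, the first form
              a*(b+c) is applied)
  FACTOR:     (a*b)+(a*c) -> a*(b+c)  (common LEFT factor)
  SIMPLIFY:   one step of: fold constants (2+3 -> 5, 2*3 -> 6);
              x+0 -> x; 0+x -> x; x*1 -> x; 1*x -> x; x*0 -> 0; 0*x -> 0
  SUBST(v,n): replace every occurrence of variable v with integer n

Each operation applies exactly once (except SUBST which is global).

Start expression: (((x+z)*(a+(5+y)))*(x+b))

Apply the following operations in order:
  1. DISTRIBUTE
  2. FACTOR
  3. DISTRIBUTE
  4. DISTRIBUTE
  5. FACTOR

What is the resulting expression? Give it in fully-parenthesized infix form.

Start: (((x+z)*(a+(5+y)))*(x+b))
Apply DISTRIBUTE at root (target: (((x+z)*(a+(5+y)))*(x+b))): (((x+z)*(a+(5+y)))*(x+b)) -> ((((x+z)*(a+(5+y)))*x)+(((x+z)*(a+(5+y)))*b))
Apply FACTOR at root (target: ((((x+z)*(a+(5+y)))*x)+(((x+z)*(a+(5+y)))*b))): ((((x+z)*(a+(5+y)))*x)+(((x+z)*(a+(5+y)))*b)) -> (((x+z)*(a+(5+y)))*(x+b))
Apply DISTRIBUTE at root (target: (((x+z)*(a+(5+y)))*(x+b))): (((x+z)*(a+(5+y)))*(x+b)) -> ((((x+z)*(a+(5+y)))*x)+(((x+z)*(a+(5+y)))*b))
Apply DISTRIBUTE at LL (target: ((x+z)*(a+(5+y)))): ((((x+z)*(a+(5+y)))*x)+(((x+z)*(a+(5+y)))*b)) -> (((((x+z)*a)+((x+z)*(5+y)))*x)+(((x+z)*(a+(5+y)))*b))
Apply FACTOR at LL (target: (((x+z)*a)+((x+z)*(5+y)))): (((((x+z)*a)+((x+z)*(5+y)))*x)+(((x+z)*(a+(5+y)))*b)) -> ((((x+z)*(a+(5+y)))*x)+(((x+z)*(a+(5+y)))*b))

Answer: ((((x+z)*(a+(5+y)))*x)+(((x+z)*(a+(5+y)))*b))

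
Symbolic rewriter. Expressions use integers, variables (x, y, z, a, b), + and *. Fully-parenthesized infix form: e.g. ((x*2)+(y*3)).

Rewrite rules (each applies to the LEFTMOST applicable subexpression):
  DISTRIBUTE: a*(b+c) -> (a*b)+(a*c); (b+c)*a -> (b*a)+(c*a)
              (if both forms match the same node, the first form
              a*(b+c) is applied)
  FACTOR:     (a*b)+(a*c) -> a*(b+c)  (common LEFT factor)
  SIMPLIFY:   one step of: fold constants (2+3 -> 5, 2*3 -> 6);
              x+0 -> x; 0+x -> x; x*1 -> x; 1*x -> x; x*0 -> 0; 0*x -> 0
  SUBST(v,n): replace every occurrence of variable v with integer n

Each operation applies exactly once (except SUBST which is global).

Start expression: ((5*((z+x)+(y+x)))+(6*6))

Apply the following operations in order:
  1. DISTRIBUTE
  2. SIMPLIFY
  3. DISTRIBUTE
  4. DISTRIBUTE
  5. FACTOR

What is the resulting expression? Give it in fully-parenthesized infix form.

Answer: (((5*(z+x))+((5*y)+(5*x)))+36)

Derivation:
Start: ((5*((z+x)+(y+x)))+(6*6))
Apply DISTRIBUTE at L (target: (5*((z+x)+(y+x)))): ((5*((z+x)+(y+x)))+(6*6)) -> (((5*(z+x))+(5*(y+x)))+(6*6))
Apply SIMPLIFY at R (target: (6*6)): (((5*(z+x))+(5*(y+x)))+(6*6)) -> (((5*(z+x))+(5*(y+x)))+36)
Apply DISTRIBUTE at LL (target: (5*(z+x))): (((5*(z+x))+(5*(y+x)))+36) -> ((((5*z)+(5*x))+(5*(y+x)))+36)
Apply DISTRIBUTE at LR (target: (5*(y+x))): ((((5*z)+(5*x))+(5*(y+x)))+36) -> ((((5*z)+(5*x))+((5*y)+(5*x)))+36)
Apply FACTOR at LL (target: ((5*z)+(5*x))): ((((5*z)+(5*x))+((5*y)+(5*x)))+36) -> (((5*(z+x))+((5*y)+(5*x)))+36)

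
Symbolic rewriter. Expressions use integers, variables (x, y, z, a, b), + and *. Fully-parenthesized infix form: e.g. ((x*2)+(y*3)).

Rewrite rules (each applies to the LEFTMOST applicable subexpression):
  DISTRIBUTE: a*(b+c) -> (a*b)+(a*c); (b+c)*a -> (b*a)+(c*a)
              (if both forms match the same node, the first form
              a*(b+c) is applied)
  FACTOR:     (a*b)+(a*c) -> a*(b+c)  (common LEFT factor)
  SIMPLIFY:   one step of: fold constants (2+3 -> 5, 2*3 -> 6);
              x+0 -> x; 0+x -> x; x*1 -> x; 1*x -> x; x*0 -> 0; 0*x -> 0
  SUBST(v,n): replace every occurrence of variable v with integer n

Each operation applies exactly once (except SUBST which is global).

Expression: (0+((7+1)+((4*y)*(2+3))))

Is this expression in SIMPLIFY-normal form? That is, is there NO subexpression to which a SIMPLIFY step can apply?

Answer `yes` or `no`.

Expression: (0+((7+1)+((4*y)*(2+3))))
Scanning for simplifiable subexpressions (pre-order)...
  at root: (0+((7+1)+((4*y)*(2+3)))) (SIMPLIFIABLE)
  at R: ((7+1)+((4*y)*(2+3))) (not simplifiable)
  at RL: (7+1) (SIMPLIFIABLE)
  at RR: ((4*y)*(2+3)) (not simplifiable)
  at RRL: (4*y) (not simplifiable)
  at RRR: (2+3) (SIMPLIFIABLE)
Found simplifiable subexpr at path root: (0+((7+1)+((4*y)*(2+3))))
One SIMPLIFY step would give: ((7+1)+((4*y)*(2+3)))
-> NOT in normal form.

Answer: no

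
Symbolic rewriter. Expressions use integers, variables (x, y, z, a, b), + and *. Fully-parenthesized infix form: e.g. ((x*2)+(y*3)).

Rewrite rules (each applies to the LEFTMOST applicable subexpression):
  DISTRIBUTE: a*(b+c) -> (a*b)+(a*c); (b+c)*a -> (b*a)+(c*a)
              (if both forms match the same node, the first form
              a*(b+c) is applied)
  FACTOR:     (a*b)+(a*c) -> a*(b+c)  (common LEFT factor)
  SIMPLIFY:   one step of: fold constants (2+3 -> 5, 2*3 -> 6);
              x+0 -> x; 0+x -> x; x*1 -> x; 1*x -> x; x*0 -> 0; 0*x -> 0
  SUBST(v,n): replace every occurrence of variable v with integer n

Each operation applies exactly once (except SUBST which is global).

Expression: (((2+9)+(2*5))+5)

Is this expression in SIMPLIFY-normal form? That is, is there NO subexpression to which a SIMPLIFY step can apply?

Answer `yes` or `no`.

Expression: (((2+9)+(2*5))+5)
Scanning for simplifiable subexpressions (pre-order)...
  at root: (((2+9)+(2*5))+5) (not simplifiable)
  at L: ((2+9)+(2*5)) (not simplifiable)
  at LL: (2+9) (SIMPLIFIABLE)
  at LR: (2*5) (SIMPLIFIABLE)
Found simplifiable subexpr at path LL: (2+9)
One SIMPLIFY step would give: ((11+(2*5))+5)
-> NOT in normal form.

Answer: no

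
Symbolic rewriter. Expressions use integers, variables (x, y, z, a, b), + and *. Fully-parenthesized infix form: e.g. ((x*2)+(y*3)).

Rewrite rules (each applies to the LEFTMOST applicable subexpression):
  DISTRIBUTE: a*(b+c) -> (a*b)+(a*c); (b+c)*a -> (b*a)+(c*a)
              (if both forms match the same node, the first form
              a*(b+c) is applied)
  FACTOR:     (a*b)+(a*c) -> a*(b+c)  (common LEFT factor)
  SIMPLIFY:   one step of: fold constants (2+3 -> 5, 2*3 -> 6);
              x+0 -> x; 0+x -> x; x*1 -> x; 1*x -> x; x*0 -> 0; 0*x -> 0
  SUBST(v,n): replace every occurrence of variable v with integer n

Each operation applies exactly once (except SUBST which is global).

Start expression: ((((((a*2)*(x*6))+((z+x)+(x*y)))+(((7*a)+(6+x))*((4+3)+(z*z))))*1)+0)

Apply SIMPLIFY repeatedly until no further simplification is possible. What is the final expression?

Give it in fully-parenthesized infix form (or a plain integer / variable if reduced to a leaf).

Start: ((((((a*2)*(x*6))+((z+x)+(x*y)))+(((7*a)+(6+x))*((4+3)+(z*z))))*1)+0)
Step 1: at root: ((((((a*2)*(x*6))+((z+x)+(x*y)))+(((7*a)+(6+x))*((4+3)+(z*z))))*1)+0) -> (((((a*2)*(x*6))+((z+x)+(x*y)))+(((7*a)+(6+x))*((4+3)+(z*z))))*1); overall: ((((((a*2)*(x*6))+((z+x)+(x*y)))+(((7*a)+(6+x))*((4+3)+(z*z))))*1)+0) -> (((((a*2)*(x*6))+((z+x)+(x*y)))+(((7*a)+(6+x))*((4+3)+(z*z))))*1)
Step 2: at root: (((((a*2)*(x*6))+((z+x)+(x*y)))+(((7*a)+(6+x))*((4+3)+(z*z))))*1) -> ((((a*2)*(x*6))+((z+x)+(x*y)))+(((7*a)+(6+x))*((4+3)+(z*z)))); overall: (((((a*2)*(x*6))+((z+x)+(x*y)))+(((7*a)+(6+x))*((4+3)+(z*z))))*1) -> ((((a*2)*(x*6))+((z+x)+(x*y)))+(((7*a)+(6+x))*((4+3)+(z*z))))
Step 3: at RRL: (4+3) -> 7; overall: ((((a*2)*(x*6))+((z+x)+(x*y)))+(((7*a)+(6+x))*((4+3)+(z*z)))) -> ((((a*2)*(x*6))+((z+x)+(x*y)))+(((7*a)+(6+x))*(7+(z*z))))
Fixed point: ((((a*2)*(x*6))+((z+x)+(x*y)))+(((7*a)+(6+x))*(7+(z*z))))

Answer: ((((a*2)*(x*6))+((z+x)+(x*y)))+(((7*a)+(6+x))*(7+(z*z))))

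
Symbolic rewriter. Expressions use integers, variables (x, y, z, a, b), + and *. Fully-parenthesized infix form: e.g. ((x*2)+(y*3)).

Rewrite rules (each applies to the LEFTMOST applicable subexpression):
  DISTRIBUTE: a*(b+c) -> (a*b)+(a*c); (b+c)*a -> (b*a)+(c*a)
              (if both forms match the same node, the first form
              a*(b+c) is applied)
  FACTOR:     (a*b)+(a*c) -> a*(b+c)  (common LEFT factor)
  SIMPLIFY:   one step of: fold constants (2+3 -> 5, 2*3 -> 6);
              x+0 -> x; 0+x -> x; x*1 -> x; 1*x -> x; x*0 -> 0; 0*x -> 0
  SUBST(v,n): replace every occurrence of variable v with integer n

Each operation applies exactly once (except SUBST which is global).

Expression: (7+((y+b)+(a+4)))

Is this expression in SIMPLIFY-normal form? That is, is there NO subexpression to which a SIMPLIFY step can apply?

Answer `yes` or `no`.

Answer: yes

Derivation:
Expression: (7+((y+b)+(a+4)))
Scanning for simplifiable subexpressions (pre-order)...
  at root: (7+((y+b)+(a+4))) (not simplifiable)
  at R: ((y+b)+(a+4)) (not simplifiable)
  at RL: (y+b) (not simplifiable)
  at RR: (a+4) (not simplifiable)
Result: no simplifiable subexpression found -> normal form.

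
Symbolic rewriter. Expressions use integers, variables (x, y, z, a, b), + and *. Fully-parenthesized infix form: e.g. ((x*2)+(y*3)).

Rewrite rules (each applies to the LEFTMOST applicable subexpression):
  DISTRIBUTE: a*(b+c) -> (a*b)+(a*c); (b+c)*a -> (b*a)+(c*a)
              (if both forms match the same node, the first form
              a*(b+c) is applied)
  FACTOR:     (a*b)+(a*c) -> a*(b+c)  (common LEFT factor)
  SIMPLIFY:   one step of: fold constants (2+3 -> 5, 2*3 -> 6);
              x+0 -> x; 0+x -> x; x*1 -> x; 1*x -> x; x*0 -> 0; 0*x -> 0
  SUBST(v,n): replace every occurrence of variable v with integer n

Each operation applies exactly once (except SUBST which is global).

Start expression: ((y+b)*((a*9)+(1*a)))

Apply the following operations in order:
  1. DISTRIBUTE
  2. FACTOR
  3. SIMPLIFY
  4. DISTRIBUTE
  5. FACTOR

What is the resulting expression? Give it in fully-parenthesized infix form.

Answer: ((y+b)*((a*9)+a))

Derivation:
Start: ((y+b)*((a*9)+(1*a)))
Apply DISTRIBUTE at root (target: ((y+b)*((a*9)+(1*a)))): ((y+b)*((a*9)+(1*a))) -> (((y+b)*(a*9))+((y+b)*(1*a)))
Apply FACTOR at root (target: (((y+b)*(a*9))+((y+b)*(1*a)))): (((y+b)*(a*9))+((y+b)*(1*a))) -> ((y+b)*((a*9)+(1*a)))
Apply SIMPLIFY at RR (target: (1*a)): ((y+b)*((a*9)+(1*a))) -> ((y+b)*((a*9)+a))
Apply DISTRIBUTE at root (target: ((y+b)*((a*9)+a))): ((y+b)*((a*9)+a)) -> (((y+b)*(a*9))+((y+b)*a))
Apply FACTOR at root (target: (((y+b)*(a*9))+((y+b)*a))): (((y+b)*(a*9))+((y+b)*a)) -> ((y+b)*((a*9)+a))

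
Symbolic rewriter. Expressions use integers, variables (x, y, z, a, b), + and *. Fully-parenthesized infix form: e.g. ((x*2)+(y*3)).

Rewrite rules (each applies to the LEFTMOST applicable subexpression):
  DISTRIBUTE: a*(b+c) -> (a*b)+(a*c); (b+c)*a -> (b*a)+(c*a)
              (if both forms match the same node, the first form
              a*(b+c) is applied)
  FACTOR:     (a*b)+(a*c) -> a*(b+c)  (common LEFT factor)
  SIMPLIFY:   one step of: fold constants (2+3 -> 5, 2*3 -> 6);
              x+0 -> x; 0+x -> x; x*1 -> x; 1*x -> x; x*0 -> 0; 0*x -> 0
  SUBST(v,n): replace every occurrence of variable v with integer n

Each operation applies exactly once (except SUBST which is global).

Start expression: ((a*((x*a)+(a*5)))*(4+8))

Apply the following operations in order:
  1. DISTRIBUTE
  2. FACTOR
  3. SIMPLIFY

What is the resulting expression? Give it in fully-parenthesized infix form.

Answer: ((a*((x*a)+(a*5)))*12)

Derivation:
Start: ((a*((x*a)+(a*5)))*(4+8))
Apply DISTRIBUTE at root (target: ((a*((x*a)+(a*5)))*(4+8))): ((a*((x*a)+(a*5)))*(4+8)) -> (((a*((x*a)+(a*5)))*4)+((a*((x*a)+(a*5)))*8))
Apply FACTOR at root (target: (((a*((x*a)+(a*5)))*4)+((a*((x*a)+(a*5)))*8))): (((a*((x*a)+(a*5)))*4)+((a*((x*a)+(a*5)))*8)) -> ((a*((x*a)+(a*5)))*(4+8))
Apply SIMPLIFY at R (target: (4+8)): ((a*((x*a)+(a*5)))*(4+8)) -> ((a*((x*a)+(a*5)))*12)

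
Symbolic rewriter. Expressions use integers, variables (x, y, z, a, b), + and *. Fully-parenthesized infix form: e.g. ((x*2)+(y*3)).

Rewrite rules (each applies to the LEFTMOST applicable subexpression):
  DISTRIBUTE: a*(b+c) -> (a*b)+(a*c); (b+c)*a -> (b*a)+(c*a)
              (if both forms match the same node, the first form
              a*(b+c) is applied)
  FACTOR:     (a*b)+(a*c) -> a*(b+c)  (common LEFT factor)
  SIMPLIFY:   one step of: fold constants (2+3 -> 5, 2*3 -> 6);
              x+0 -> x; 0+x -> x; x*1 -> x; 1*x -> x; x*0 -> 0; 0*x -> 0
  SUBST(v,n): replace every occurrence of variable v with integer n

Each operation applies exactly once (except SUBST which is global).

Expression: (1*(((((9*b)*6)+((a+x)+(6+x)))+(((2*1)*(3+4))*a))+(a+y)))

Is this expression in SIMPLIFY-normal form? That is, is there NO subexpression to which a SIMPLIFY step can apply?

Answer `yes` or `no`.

Answer: no

Derivation:
Expression: (1*(((((9*b)*6)+((a+x)+(6+x)))+(((2*1)*(3+4))*a))+(a+y)))
Scanning for simplifiable subexpressions (pre-order)...
  at root: (1*(((((9*b)*6)+((a+x)+(6+x)))+(((2*1)*(3+4))*a))+(a+y))) (SIMPLIFIABLE)
  at R: (((((9*b)*6)+((a+x)+(6+x)))+(((2*1)*(3+4))*a))+(a+y)) (not simplifiable)
  at RL: ((((9*b)*6)+((a+x)+(6+x)))+(((2*1)*(3+4))*a)) (not simplifiable)
  at RLL: (((9*b)*6)+((a+x)+(6+x))) (not simplifiable)
  at RLLL: ((9*b)*6) (not simplifiable)
  at RLLLL: (9*b) (not simplifiable)
  at RLLR: ((a+x)+(6+x)) (not simplifiable)
  at RLLRL: (a+x) (not simplifiable)
  at RLLRR: (6+x) (not simplifiable)
  at RLR: (((2*1)*(3+4))*a) (not simplifiable)
  at RLRL: ((2*1)*(3+4)) (not simplifiable)
  at RLRLL: (2*1) (SIMPLIFIABLE)
  at RLRLR: (3+4) (SIMPLIFIABLE)
  at RR: (a+y) (not simplifiable)
Found simplifiable subexpr at path root: (1*(((((9*b)*6)+((a+x)+(6+x)))+(((2*1)*(3+4))*a))+(a+y)))
One SIMPLIFY step would give: (((((9*b)*6)+((a+x)+(6+x)))+(((2*1)*(3+4))*a))+(a+y))
-> NOT in normal form.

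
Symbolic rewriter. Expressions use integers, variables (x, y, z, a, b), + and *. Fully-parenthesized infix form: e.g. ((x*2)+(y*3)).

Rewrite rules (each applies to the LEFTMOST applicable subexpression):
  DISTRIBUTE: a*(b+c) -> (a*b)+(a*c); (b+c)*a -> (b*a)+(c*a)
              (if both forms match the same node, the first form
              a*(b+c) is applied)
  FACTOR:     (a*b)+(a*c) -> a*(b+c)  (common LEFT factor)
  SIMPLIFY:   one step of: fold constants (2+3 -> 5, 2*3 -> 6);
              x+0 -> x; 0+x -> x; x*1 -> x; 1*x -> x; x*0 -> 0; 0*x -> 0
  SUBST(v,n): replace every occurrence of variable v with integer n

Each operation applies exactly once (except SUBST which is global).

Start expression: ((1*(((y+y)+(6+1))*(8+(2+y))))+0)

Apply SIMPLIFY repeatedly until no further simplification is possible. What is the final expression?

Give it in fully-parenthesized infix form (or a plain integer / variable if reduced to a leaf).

Answer: (((y+y)+7)*(8+(2+y)))

Derivation:
Start: ((1*(((y+y)+(6+1))*(8+(2+y))))+0)
Step 1: at root: ((1*(((y+y)+(6+1))*(8+(2+y))))+0) -> (1*(((y+y)+(6+1))*(8+(2+y)))); overall: ((1*(((y+y)+(6+1))*(8+(2+y))))+0) -> (1*(((y+y)+(6+1))*(8+(2+y))))
Step 2: at root: (1*(((y+y)+(6+1))*(8+(2+y)))) -> (((y+y)+(6+1))*(8+(2+y))); overall: (1*(((y+y)+(6+1))*(8+(2+y)))) -> (((y+y)+(6+1))*(8+(2+y)))
Step 3: at LR: (6+1) -> 7; overall: (((y+y)+(6+1))*(8+(2+y))) -> (((y+y)+7)*(8+(2+y)))
Fixed point: (((y+y)+7)*(8+(2+y)))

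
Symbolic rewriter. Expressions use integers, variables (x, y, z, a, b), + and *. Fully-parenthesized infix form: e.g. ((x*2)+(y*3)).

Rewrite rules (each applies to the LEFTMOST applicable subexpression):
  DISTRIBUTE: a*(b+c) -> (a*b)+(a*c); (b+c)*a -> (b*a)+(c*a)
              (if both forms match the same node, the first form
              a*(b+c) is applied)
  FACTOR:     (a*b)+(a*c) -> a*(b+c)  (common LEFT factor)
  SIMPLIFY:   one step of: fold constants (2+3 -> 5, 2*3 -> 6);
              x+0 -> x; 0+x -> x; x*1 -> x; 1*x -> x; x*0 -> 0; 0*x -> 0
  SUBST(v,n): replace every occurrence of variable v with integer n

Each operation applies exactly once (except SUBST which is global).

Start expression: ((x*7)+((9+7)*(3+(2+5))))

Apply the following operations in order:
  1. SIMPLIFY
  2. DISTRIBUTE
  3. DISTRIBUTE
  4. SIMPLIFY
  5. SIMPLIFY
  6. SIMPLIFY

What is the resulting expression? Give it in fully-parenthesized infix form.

Answer: ((x*7)+(48+(32+80)))

Derivation:
Start: ((x*7)+((9+7)*(3+(2+5))))
Apply SIMPLIFY at RL (target: (9+7)): ((x*7)+((9+7)*(3+(2+5)))) -> ((x*7)+(16*(3+(2+5))))
Apply DISTRIBUTE at R (target: (16*(3+(2+5)))): ((x*7)+(16*(3+(2+5)))) -> ((x*7)+((16*3)+(16*(2+5))))
Apply DISTRIBUTE at RR (target: (16*(2+5))): ((x*7)+((16*3)+(16*(2+5)))) -> ((x*7)+((16*3)+((16*2)+(16*5))))
Apply SIMPLIFY at RL (target: (16*3)): ((x*7)+((16*3)+((16*2)+(16*5)))) -> ((x*7)+(48+((16*2)+(16*5))))
Apply SIMPLIFY at RRL (target: (16*2)): ((x*7)+(48+((16*2)+(16*5)))) -> ((x*7)+(48+(32+(16*5))))
Apply SIMPLIFY at RRR (target: (16*5)): ((x*7)+(48+(32+(16*5)))) -> ((x*7)+(48+(32+80)))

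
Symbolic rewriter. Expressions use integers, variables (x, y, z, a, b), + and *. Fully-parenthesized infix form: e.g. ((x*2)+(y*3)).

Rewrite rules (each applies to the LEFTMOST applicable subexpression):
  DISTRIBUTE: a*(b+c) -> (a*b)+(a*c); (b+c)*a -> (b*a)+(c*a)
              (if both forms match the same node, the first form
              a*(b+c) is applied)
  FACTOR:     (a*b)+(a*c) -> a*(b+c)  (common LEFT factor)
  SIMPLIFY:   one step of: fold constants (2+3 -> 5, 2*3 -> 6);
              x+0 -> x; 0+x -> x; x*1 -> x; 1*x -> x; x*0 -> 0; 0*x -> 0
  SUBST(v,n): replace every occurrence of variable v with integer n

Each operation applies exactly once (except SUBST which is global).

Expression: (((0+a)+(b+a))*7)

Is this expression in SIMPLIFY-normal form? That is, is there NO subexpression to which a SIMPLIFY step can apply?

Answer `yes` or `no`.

Expression: (((0+a)+(b+a))*7)
Scanning for simplifiable subexpressions (pre-order)...
  at root: (((0+a)+(b+a))*7) (not simplifiable)
  at L: ((0+a)+(b+a)) (not simplifiable)
  at LL: (0+a) (SIMPLIFIABLE)
  at LR: (b+a) (not simplifiable)
Found simplifiable subexpr at path LL: (0+a)
One SIMPLIFY step would give: ((a+(b+a))*7)
-> NOT in normal form.

Answer: no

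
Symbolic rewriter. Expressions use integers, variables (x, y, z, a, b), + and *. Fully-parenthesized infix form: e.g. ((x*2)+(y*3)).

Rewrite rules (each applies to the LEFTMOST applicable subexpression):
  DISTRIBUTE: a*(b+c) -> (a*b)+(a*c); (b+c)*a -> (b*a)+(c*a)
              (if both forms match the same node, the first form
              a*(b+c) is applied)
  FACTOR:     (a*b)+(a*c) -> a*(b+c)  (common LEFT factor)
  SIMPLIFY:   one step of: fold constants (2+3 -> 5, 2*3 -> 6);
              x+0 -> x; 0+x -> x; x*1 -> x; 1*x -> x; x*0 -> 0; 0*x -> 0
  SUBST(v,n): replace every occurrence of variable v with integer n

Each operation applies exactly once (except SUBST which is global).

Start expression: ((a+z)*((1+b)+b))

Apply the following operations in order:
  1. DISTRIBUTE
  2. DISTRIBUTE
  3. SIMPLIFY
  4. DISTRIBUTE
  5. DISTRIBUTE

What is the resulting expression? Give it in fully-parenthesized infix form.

Start: ((a+z)*((1+b)+b))
Apply DISTRIBUTE at root (target: ((a+z)*((1+b)+b))): ((a+z)*((1+b)+b)) -> (((a+z)*(1+b))+((a+z)*b))
Apply DISTRIBUTE at L (target: ((a+z)*(1+b))): (((a+z)*(1+b))+((a+z)*b)) -> ((((a+z)*1)+((a+z)*b))+((a+z)*b))
Apply SIMPLIFY at LL (target: ((a+z)*1)): ((((a+z)*1)+((a+z)*b))+((a+z)*b)) -> (((a+z)+((a+z)*b))+((a+z)*b))
Apply DISTRIBUTE at LR (target: ((a+z)*b)): (((a+z)+((a+z)*b))+((a+z)*b)) -> (((a+z)+((a*b)+(z*b)))+((a+z)*b))
Apply DISTRIBUTE at R (target: ((a+z)*b)): (((a+z)+((a*b)+(z*b)))+((a+z)*b)) -> (((a+z)+((a*b)+(z*b)))+((a*b)+(z*b)))

Answer: (((a+z)+((a*b)+(z*b)))+((a*b)+(z*b)))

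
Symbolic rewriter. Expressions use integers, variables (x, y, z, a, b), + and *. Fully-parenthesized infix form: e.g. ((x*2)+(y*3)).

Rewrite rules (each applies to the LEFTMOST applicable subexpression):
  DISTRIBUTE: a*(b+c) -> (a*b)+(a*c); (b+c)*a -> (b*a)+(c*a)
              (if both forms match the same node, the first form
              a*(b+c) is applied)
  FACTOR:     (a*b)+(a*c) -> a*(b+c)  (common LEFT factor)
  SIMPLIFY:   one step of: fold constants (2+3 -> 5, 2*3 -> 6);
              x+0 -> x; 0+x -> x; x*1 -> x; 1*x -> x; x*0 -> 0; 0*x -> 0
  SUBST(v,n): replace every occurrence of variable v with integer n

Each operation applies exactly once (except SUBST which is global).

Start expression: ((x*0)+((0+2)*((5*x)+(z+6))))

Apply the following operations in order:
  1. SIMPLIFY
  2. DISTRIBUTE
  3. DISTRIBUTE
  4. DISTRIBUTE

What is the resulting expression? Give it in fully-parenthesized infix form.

Answer: (0+(((0*(5*x))+(2*(5*x)))+(((0+2)*z)+((0+2)*6))))

Derivation:
Start: ((x*0)+((0+2)*((5*x)+(z+6))))
Apply SIMPLIFY at L (target: (x*0)): ((x*0)+((0+2)*((5*x)+(z+6)))) -> (0+((0+2)*((5*x)+(z+6))))
Apply DISTRIBUTE at R (target: ((0+2)*((5*x)+(z+6)))): (0+((0+2)*((5*x)+(z+6)))) -> (0+(((0+2)*(5*x))+((0+2)*(z+6))))
Apply DISTRIBUTE at RL (target: ((0+2)*(5*x))): (0+(((0+2)*(5*x))+((0+2)*(z+6)))) -> (0+(((0*(5*x))+(2*(5*x)))+((0+2)*(z+6))))
Apply DISTRIBUTE at RR (target: ((0+2)*(z+6))): (0+(((0*(5*x))+(2*(5*x)))+((0+2)*(z+6)))) -> (0+(((0*(5*x))+(2*(5*x)))+(((0+2)*z)+((0+2)*6))))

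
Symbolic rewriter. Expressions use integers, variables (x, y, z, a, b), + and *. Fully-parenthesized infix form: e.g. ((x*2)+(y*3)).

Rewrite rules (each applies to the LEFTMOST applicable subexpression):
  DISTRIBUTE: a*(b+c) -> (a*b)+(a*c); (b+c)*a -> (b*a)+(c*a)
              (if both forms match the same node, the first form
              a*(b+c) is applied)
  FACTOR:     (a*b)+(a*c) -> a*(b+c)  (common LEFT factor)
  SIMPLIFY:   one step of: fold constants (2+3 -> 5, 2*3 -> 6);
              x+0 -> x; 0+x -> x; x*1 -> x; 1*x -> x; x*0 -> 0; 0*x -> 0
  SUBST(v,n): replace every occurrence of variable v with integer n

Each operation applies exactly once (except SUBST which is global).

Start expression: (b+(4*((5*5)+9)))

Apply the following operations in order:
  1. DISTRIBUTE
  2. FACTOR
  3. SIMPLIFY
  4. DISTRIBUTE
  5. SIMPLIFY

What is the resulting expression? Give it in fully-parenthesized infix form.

Start: (b+(4*((5*5)+9)))
Apply DISTRIBUTE at R (target: (4*((5*5)+9))): (b+(4*((5*5)+9))) -> (b+((4*(5*5))+(4*9)))
Apply FACTOR at R (target: ((4*(5*5))+(4*9))): (b+((4*(5*5))+(4*9))) -> (b+(4*((5*5)+9)))
Apply SIMPLIFY at RRL (target: (5*5)): (b+(4*((5*5)+9))) -> (b+(4*(25+9)))
Apply DISTRIBUTE at R (target: (4*(25+9))): (b+(4*(25+9))) -> (b+((4*25)+(4*9)))
Apply SIMPLIFY at RL (target: (4*25)): (b+((4*25)+(4*9))) -> (b+(100+(4*9)))

Answer: (b+(100+(4*9)))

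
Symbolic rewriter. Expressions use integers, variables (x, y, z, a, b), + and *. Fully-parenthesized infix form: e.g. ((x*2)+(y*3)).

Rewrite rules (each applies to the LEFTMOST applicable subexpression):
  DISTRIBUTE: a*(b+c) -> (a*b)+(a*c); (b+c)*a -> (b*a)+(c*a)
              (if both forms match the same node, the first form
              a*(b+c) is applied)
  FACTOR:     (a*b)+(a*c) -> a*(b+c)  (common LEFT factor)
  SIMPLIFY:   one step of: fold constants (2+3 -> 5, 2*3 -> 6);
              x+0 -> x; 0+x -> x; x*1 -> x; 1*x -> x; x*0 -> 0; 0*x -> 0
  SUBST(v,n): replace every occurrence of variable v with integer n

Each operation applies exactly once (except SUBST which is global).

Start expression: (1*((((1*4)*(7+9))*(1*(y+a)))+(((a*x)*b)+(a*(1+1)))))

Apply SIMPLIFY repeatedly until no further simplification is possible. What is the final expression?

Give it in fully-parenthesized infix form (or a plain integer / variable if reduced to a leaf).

Answer: ((64*(y+a))+(((a*x)*b)+(a*2)))

Derivation:
Start: (1*((((1*4)*(7+9))*(1*(y+a)))+(((a*x)*b)+(a*(1+1)))))
Step 1: at root: (1*((((1*4)*(7+9))*(1*(y+a)))+(((a*x)*b)+(a*(1+1))))) -> ((((1*4)*(7+9))*(1*(y+a)))+(((a*x)*b)+(a*(1+1)))); overall: (1*((((1*4)*(7+9))*(1*(y+a)))+(((a*x)*b)+(a*(1+1))))) -> ((((1*4)*(7+9))*(1*(y+a)))+(((a*x)*b)+(a*(1+1))))
Step 2: at LLL: (1*4) -> 4; overall: ((((1*4)*(7+9))*(1*(y+a)))+(((a*x)*b)+(a*(1+1)))) -> (((4*(7+9))*(1*(y+a)))+(((a*x)*b)+(a*(1+1))))
Step 3: at LLR: (7+9) -> 16; overall: (((4*(7+9))*(1*(y+a)))+(((a*x)*b)+(a*(1+1)))) -> (((4*16)*(1*(y+a)))+(((a*x)*b)+(a*(1+1))))
Step 4: at LL: (4*16) -> 64; overall: (((4*16)*(1*(y+a)))+(((a*x)*b)+(a*(1+1)))) -> ((64*(1*(y+a)))+(((a*x)*b)+(a*(1+1))))
Step 5: at LR: (1*(y+a)) -> (y+a); overall: ((64*(1*(y+a)))+(((a*x)*b)+(a*(1+1)))) -> ((64*(y+a))+(((a*x)*b)+(a*(1+1))))
Step 6: at RRR: (1+1) -> 2; overall: ((64*(y+a))+(((a*x)*b)+(a*(1+1)))) -> ((64*(y+a))+(((a*x)*b)+(a*2)))
Fixed point: ((64*(y+a))+(((a*x)*b)+(a*2)))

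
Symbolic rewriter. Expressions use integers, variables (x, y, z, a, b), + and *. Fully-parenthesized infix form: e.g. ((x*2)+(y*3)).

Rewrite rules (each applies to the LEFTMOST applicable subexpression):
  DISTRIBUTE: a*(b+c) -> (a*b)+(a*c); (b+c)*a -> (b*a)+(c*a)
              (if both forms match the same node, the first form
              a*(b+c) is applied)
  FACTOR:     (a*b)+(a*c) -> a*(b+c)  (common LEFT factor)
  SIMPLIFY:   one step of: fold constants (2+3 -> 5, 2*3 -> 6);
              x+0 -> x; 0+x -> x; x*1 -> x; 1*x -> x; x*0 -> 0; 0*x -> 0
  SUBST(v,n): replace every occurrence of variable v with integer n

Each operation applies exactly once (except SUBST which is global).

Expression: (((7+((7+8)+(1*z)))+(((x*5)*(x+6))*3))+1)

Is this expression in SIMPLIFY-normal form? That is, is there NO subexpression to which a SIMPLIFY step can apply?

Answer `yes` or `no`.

Answer: no

Derivation:
Expression: (((7+((7+8)+(1*z)))+(((x*5)*(x+6))*3))+1)
Scanning for simplifiable subexpressions (pre-order)...
  at root: (((7+((7+8)+(1*z)))+(((x*5)*(x+6))*3))+1) (not simplifiable)
  at L: ((7+((7+8)+(1*z)))+(((x*5)*(x+6))*3)) (not simplifiable)
  at LL: (7+((7+8)+(1*z))) (not simplifiable)
  at LLR: ((7+8)+(1*z)) (not simplifiable)
  at LLRL: (7+8) (SIMPLIFIABLE)
  at LLRR: (1*z) (SIMPLIFIABLE)
  at LR: (((x*5)*(x+6))*3) (not simplifiable)
  at LRL: ((x*5)*(x+6)) (not simplifiable)
  at LRLL: (x*5) (not simplifiable)
  at LRLR: (x+6) (not simplifiable)
Found simplifiable subexpr at path LLRL: (7+8)
One SIMPLIFY step would give: (((7+(15+(1*z)))+(((x*5)*(x+6))*3))+1)
-> NOT in normal form.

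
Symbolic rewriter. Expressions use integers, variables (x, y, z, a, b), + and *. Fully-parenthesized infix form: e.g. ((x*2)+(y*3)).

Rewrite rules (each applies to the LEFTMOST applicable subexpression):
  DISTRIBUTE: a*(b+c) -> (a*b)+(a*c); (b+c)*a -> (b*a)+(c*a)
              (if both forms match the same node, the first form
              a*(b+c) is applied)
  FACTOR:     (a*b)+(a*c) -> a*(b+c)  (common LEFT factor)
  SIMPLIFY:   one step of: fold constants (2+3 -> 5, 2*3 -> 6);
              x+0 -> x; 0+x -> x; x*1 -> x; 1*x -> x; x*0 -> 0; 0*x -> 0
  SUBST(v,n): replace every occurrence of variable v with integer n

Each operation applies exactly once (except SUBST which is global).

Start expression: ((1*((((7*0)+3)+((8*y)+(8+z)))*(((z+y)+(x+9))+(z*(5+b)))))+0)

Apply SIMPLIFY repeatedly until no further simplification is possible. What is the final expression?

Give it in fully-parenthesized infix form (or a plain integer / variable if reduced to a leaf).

Answer: ((3+((8*y)+(8+z)))*(((z+y)+(x+9))+(z*(5+b))))

Derivation:
Start: ((1*((((7*0)+3)+((8*y)+(8+z)))*(((z+y)+(x+9))+(z*(5+b)))))+0)
Step 1: at root: ((1*((((7*0)+3)+((8*y)+(8+z)))*(((z+y)+(x+9))+(z*(5+b)))))+0) -> (1*((((7*0)+3)+((8*y)+(8+z)))*(((z+y)+(x+9))+(z*(5+b))))); overall: ((1*((((7*0)+3)+((8*y)+(8+z)))*(((z+y)+(x+9))+(z*(5+b)))))+0) -> (1*((((7*0)+3)+((8*y)+(8+z)))*(((z+y)+(x+9))+(z*(5+b)))))
Step 2: at root: (1*((((7*0)+3)+((8*y)+(8+z)))*(((z+y)+(x+9))+(z*(5+b))))) -> ((((7*0)+3)+((8*y)+(8+z)))*(((z+y)+(x+9))+(z*(5+b)))); overall: (1*((((7*0)+3)+((8*y)+(8+z)))*(((z+y)+(x+9))+(z*(5+b))))) -> ((((7*0)+3)+((8*y)+(8+z)))*(((z+y)+(x+9))+(z*(5+b))))
Step 3: at LLL: (7*0) -> 0; overall: ((((7*0)+3)+((8*y)+(8+z)))*(((z+y)+(x+9))+(z*(5+b)))) -> (((0+3)+((8*y)+(8+z)))*(((z+y)+(x+9))+(z*(5+b))))
Step 4: at LL: (0+3) -> 3; overall: (((0+3)+((8*y)+(8+z)))*(((z+y)+(x+9))+(z*(5+b)))) -> ((3+((8*y)+(8+z)))*(((z+y)+(x+9))+(z*(5+b))))
Fixed point: ((3+((8*y)+(8+z)))*(((z+y)+(x+9))+(z*(5+b))))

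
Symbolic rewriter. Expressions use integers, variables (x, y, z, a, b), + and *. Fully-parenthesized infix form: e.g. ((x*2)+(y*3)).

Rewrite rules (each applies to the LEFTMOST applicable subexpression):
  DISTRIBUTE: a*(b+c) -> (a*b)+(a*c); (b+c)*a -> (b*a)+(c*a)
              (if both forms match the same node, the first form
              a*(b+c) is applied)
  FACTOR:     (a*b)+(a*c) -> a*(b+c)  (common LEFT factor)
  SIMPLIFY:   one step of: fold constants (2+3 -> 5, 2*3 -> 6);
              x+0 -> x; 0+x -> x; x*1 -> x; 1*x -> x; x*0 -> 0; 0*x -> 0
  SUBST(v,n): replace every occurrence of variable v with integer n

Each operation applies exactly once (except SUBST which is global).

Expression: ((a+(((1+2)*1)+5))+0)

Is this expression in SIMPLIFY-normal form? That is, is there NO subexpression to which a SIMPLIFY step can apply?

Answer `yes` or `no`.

Expression: ((a+(((1+2)*1)+5))+0)
Scanning for simplifiable subexpressions (pre-order)...
  at root: ((a+(((1+2)*1)+5))+0) (SIMPLIFIABLE)
  at L: (a+(((1+2)*1)+5)) (not simplifiable)
  at LR: (((1+2)*1)+5) (not simplifiable)
  at LRL: ((1+2)*1) (SIMPLIFIABLE)
  at LRLL: (1+2) (SIMPLIFIABLE)
Found simplifiable subexpr at path root: ((a+(((1+2)*1)+5))+0)
One SIMPLIFY step would give: (a+(((1+2)*1)+5))
-> NOT in normal form.

Answer: no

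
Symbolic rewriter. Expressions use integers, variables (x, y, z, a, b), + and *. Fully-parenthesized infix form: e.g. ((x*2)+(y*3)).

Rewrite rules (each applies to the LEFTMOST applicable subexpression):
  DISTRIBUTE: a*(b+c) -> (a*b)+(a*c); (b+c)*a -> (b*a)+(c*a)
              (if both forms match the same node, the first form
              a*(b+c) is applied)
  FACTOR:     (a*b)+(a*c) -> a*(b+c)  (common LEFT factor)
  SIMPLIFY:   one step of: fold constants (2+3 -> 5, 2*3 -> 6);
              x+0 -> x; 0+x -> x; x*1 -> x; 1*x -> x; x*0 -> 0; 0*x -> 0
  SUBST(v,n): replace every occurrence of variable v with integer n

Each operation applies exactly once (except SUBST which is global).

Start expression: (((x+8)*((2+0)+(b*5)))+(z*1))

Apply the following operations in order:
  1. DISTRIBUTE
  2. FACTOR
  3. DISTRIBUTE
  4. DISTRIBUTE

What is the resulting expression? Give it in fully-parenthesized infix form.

Answer: (((((x+8)*2)+((x+8)*0))+((x+8)*(b*5)))+(z*1))

Derivation:
Start: (((x+8)*((2+0)+(b*5)))+(z*1))
Apply DISTRIBUTE at L (target: ((x+8)*((2+0)+(b*5)))): (((x+8)*((2+0)+(b*5)))+(z*1)) -> ((((x+8)*(2+0))+((x+8)*(b*5)))+(z*1))
Apply FACTOR at L (target: (((x+8)*(2+0))+((x+8)*(b*5)))): ((((x+8)*(2+0))+((x+8)*(b*5)))+(z*1)) -> (((x+8)*((2+0)+(b*5)))+(z*1))
Apply DISTRIBUTE at L (target: ((x+8)*((2+0)+(b*5)))): (((x+8)*((2+0)+(b*5)))+(z*1)) -> ((((x+8)*(2+0))+((x+8)*(b*5)))+(z*1))
Apply DISTRIBUTE at LL (target: ((x+8)*(2+0))): ((((x+8)*(2+0))+((x+8)*(b*5)))+(z*1)) -> (((((x+8)*2)+((x+8)*0))+((x+8)*(b*5)))+(z*1))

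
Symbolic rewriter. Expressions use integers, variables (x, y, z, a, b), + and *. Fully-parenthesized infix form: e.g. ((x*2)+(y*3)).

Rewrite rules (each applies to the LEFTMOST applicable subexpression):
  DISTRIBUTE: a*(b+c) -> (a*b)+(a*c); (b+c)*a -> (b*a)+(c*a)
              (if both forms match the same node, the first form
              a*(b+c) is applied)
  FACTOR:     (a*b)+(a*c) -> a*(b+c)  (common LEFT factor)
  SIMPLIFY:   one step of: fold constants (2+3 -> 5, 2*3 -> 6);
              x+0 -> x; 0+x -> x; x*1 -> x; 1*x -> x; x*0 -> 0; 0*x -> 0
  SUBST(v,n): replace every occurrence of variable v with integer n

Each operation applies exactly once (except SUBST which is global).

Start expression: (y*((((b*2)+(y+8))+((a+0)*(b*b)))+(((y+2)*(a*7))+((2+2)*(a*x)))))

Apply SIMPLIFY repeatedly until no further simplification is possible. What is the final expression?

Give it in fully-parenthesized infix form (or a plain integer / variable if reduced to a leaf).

Answer: (y*((((b*2)+(y+8))+(a*(b*b)))+(((y+2)*(a*7))+(4*(a*x)))))

Derivation:
Start: (y*((((b*2)+(y+8))+((a+0)*(b*b)))+(((y+2)*(a*7))+((2+2)*(a*x)))))
Step 1: at RLRL: (a+0) -> a; overall: (y*((((b*2)+(y+8))+((a+0)*(b*b)))+(((y+2)*(a*7))+((2+2)*(a*x))))) -> (y*((((b*2)+(y+8))+(a*(b*b)))+(((y+2)*(a*7))+((2+2)*(a*x)))))
Step 2: at RRRL: (2+2) -> 4; overall: (y*((((b*2)+(y+8))+(a*(b*b)))+(((y+2)*(a*7))+((2+2)*(a*x))))) -> (y*((((b*2)+(y+8))+(a*(b*b)))+(((y+2)*(a*7))+(4*(a*x)))))
Fixed point: (y*((((b*2)+(y+8))+(a*(b*b)))+(((y+2)*(a*7))+(4*(a*x)))))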